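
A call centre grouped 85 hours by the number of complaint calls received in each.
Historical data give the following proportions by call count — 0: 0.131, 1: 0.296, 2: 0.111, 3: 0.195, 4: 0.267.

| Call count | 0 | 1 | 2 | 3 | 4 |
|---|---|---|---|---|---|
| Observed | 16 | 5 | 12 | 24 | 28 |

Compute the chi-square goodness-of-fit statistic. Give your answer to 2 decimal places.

23.54

Expected counts E_i = n·p_i: 85×0.131 = 11.135, 85×0.296 = 25.16, 85×0.111 = 9.435, 85×0.195 = 16.575, 85×0.267 = 22.695.
χ² = (16−11.135)²/11.135 + (5−25.16)²/25.16 + (12−9.435)²/9.435 + (24−16.575)²/16.575 + (28−22.695)²/22.695
   = 2.126 + 16.154 + 0.697 + 3.326 + 1.240
Sum = 23.54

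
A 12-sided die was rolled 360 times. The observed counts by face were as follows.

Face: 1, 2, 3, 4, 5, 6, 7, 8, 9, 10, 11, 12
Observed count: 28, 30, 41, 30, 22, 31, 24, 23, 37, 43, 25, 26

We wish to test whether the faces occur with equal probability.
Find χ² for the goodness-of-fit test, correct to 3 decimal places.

17.800

Expected count for each of the 12 categories: 360/12 = 30.
1: (28 − 30)²/30 = 4/30 = 0.1333
2: (30 − 30)²/30 = 0/30 = 0.0000
3: (41 − 30)²/30 = 121/30 = 4.0333
4: (30 − 30)²/30 = 0/30 = 0.0000
5: (22 − 30)²/30 = 64/30 = 2.1333
6: (31 − 30)²/30 = 1/30 = 0.0333
7: (24 − 30)²/30 = 36/30 = 1.2000
8: (23 − 30)²/30 = 49/30 = 1.6333
9: (37 − 30)²/30 = 49/30 = 1.6333
10: (43 − 30)²/30 = 169/30 = 5.6333
11: (25 − 30)²/30 = 25/30 = 0.8333
12: (26 − 30)²/30 = 16/30 = 0.5333
Sum = 17.800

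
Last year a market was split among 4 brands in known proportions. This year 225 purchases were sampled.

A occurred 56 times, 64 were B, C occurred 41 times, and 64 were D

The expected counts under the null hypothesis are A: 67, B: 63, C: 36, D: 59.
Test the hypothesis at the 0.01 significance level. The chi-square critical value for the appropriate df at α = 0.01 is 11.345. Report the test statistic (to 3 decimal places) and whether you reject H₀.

cat         O        E   (O−E)²/E
A          56       67     1.8060
B          64       63     0.0159
C          41       36     0.6944
D          64       59     0.4237
Sum = 2.940
df = 3. Since 2.940 < 11.345, we do not reject H₀.

2.940; do not reject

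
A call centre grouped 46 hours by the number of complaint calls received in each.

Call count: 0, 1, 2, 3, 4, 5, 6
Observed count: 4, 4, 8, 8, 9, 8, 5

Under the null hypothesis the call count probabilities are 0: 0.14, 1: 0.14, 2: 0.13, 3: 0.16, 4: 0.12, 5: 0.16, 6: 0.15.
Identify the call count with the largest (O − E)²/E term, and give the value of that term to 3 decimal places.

4, 2.194

Expected counts E_i = n·p_i: 46×0.14 = 6.44, 46×0.14 = 6.44, 46×0.13 = 5.98, 46×0.16 = 7.36, 46×0.12 = 5.52, 46×0.16 = 7.36, 46×0.15 = 6.9.
cat         O        E   (O−E)²/E
0           4     6.44     0.9245
1           4     6.44     0.9245
2           8     5.98     0.6823
3           8     7.36     0.0557
4           9     5.52     2.1939
5           8     7.36     0.0557
6           5      6.9     0.5232
The largest term is for 4: 2.194.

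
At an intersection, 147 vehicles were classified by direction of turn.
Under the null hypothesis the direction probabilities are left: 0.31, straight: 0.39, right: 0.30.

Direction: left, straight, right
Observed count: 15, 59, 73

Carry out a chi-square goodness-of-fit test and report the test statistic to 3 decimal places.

Expected counts E_i = n·p_i: 147×0.31 = 45.57, 147×0.39 = 57.33, 147×0.30 = 44.1.
left: (15 − 45.57)²/45.57 = 934.5249/45.57 = 20.5075
straight: (59 − 57.33)²/57.33 = 2.7889/57.33 = 0.0486
right: (73 − 44.1)²/44.1 = 835.21/44.1 = 18.9390
Sum = 39.495

39.495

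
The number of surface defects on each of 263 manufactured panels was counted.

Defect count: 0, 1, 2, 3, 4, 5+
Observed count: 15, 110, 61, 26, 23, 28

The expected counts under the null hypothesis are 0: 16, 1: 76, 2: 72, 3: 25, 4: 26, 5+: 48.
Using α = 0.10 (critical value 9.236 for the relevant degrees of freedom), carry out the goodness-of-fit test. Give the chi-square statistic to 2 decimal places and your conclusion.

25.67; reject

0: (15 − 16)²/16 = 1/16 = 0.063
1: (110 − 76)²/76 = 1156/76 = 15.211
2: (61 − 72)²/72 = 121/72 = 1.681
3: (26 − 25)²/25 = 1/25 = 0.040
4: (23 − 26)²/26 = 9/26 = 0.346
5+: (28 − 48)²/48 = 400/48 = 8.333
Sum = 25.67
df = 5. Since 25.67 > 9.236, we reject H₀.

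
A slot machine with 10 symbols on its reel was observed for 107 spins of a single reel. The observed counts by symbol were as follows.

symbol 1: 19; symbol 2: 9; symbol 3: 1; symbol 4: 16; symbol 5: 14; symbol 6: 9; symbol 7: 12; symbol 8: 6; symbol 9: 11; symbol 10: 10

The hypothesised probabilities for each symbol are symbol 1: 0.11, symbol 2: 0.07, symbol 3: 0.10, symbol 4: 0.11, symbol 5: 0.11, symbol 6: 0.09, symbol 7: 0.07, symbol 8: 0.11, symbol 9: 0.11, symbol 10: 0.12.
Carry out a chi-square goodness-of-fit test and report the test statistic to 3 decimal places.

21.746

Expected counts E_i = n·p_i: 107×0.11 = 11.77, 107×0.07 = 7.49, 107×0.10 = 10.7, 107×0.11 = 11.77, 107×0.11 = 11.77, 107×0.09 = 9.63, 107×0.07 = 7.49, 107×0.11 = 11.77, 107×0.11 = 11.77, 107×0.12 = 12.84.
cat            O        E   (O−E)²/E
symbol 1      19    11.77     4.4412
symbol 2       9     7.49     0.3044
symbol 3       1     10.7     8.7935
symbol 4      16    11.77     1.5202
symbol 5      14    11.77     0.4225
symbol 6       9     9.63     0.0412
symbol 7      12     7.49     2.7156
symbol 8       6    11.77     2.8286
symbol 9      11    11.77     0.0504
symbol 10     10    12.84     0.6282
Sum = 21.746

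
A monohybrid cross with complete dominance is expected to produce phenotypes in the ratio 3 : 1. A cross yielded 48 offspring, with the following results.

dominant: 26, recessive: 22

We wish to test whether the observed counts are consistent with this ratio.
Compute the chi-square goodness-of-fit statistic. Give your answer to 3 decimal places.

11.111

Ratio total = 4. Expected counts: 48×3/4 = 36, 48×1/4 = 12.
cat            O        E   (O−E)²/E
dominant      26       36     2.7778
recessive     22       12     8.3333
Sum = 11.111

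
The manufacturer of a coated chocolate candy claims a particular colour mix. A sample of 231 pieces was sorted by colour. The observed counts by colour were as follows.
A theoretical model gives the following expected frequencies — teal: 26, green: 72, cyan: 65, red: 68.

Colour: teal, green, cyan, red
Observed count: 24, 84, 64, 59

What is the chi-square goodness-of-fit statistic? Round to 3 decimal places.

3.360

cat         O        E   (O−E)²/E
teal       24       26     0.1538
green      84       72     2.0000
cyan       64       65     0.0154
red        59       68     1.1912
Sum = 3.360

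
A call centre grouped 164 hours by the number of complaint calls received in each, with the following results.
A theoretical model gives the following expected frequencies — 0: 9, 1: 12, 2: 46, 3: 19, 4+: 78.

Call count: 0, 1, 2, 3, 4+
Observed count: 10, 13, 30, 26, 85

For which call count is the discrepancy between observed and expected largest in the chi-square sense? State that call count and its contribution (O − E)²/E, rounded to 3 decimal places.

χ² = (10−9)²/9 + (13−12)²/12 + (30−46)²/46 + (26−19)²/19 + (85−78)²/78
   = 0.1111 + 0.0833 + 5.5652 + 2.5789 + 0.6282
The largest term is for 2: 5.565.

2, 5.565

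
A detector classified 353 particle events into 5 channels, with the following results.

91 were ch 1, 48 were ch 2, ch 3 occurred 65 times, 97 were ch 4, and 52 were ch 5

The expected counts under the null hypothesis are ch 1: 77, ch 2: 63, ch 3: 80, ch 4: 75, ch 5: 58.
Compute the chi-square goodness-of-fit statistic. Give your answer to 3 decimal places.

χ² = (91−77)²/77 + (48−63)²/63 + (65−80)²/80 + (97−75)²/75 + (52−58)²/58
   = 2.5455 + 3.5714 + 2.8125 + 6.4533 + 0.6207
Sum = 16.003

16.003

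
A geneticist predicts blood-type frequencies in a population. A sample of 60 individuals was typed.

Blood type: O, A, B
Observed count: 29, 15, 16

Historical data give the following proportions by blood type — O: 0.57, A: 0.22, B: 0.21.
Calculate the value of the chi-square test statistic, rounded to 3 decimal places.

Expected counts E_i = n·p_i: 60×0.57 = 34.2, 60×0.22 = 13.2, 60×0.21 = 12.6.
χ² = (29−34.2)²/34.2 + (15−13.2)²/13.2 + (16−12.6)²/12.6
   = 0.7906 + 0.2455 + 0.9175
Sum = 1.954

1.954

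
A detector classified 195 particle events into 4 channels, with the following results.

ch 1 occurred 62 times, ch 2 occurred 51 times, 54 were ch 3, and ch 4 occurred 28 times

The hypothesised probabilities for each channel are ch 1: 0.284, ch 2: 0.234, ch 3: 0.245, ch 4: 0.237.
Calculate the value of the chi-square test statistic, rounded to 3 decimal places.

9.414

Expected counts E_i = n·p_i: 195×0.284 = 55.38, 195×0.234 = 45.63, 195×0.245 = 47.775, 195×0.237 = 46.215.
cat         O        E   (O−E)²/E
ch 1       62    55.38     0.7913
ch 2       51    45.63     0.6320
ch 3       54   47.775     0.8111
ch 4       28   46.215     7.1792
Sum = 9.414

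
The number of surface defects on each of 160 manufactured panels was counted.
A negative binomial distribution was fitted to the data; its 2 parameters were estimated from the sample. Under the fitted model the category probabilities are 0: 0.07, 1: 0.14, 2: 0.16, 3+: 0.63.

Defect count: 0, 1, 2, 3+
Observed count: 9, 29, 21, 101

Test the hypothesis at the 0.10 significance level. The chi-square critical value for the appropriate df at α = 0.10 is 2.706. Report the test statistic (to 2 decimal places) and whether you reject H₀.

Expected counts E_i = n·p_i: 160×0.07 = 11.2, 160×0.14 = 22.4, 160×0.16 = 25.6, 160×0.63 = 100.8.
0: (9 − 11.2)²/11.2 = 4.84/11.2 = 0.432
1: (29 − 22.4)²/22.4 = 43.56/22.4 = 1.945
2: (21 − 25.6)²/25.6 = 21.16/25.6 = 0.827
3+: (101 − 100.8)²/100.8 = 0.04/100.8 = 0.000
Sum = 3.20
df = 1. Since 3.20 > 2.706, we reject H₀.

3.20; reject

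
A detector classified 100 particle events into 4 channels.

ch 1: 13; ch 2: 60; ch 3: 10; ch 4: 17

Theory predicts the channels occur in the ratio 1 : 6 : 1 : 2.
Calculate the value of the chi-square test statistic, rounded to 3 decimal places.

Ratio total = 10. Expected counts: 100×1/10 = 10, 100×6/10 = 60, 100×1/10 = 10, 100×2/10 = 20.
cat         O        E   (O−E)²/E
ch 1       13       10     0.9000
ch 2       60       60     0.0000
ch 3       10       10     0.0000
ch 4       17       20     0.4500
Sum = 1.350

1.350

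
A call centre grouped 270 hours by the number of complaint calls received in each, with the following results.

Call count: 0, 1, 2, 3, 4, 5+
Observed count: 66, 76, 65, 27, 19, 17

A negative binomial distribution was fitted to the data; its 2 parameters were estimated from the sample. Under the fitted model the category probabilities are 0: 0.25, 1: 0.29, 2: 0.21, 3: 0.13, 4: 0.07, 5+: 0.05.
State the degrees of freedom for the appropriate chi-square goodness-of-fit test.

There are k = 6 categories and 2 parameters estimated from the data, so df = 6 − 1 − 2 = 3.

3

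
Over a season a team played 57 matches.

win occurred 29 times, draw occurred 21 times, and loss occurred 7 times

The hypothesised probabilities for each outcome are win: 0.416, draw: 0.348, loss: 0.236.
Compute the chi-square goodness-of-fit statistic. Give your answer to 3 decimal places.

Expected counts E_i = n·p_i: 57×0.416 = 23.712, 57×0.348 = 19.836, 57×0.236 = 13.452.
χ² = (29−23.712)²/23.712 + (21−19.836)²/19.836 + (7−13.452)²/13.452
   = 1.1793 + 0.0683 + 3.0946
Sum = 4.342

4.342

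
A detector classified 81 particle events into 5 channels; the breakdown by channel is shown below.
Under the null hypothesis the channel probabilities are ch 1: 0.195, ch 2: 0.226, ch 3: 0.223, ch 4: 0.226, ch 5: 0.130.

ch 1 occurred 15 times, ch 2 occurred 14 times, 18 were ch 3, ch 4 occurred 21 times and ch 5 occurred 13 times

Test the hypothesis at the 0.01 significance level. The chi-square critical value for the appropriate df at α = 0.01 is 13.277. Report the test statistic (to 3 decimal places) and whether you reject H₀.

Expected counts E_i = n·p_i: 81×0.195 = 15.795, 81×0.226 = 18.306, 81×0.223 = 18.063, 81×0.226 = 18.306, 81×0.130 = 10.53.
χ² = (15−15.795)²/15.795 + (14−18.306)²/18.306 + (18−18.063)²/18.063 + (21−18.306)²/18.306 + (13−10.53)²/10.53
   = 0.0400 + 1.0129 + 0.0002 + 0.3965 + 0.5794
Sum = 2.029
df = 4. Since 2.029 < 13.277, we do not reject H₀.

2.029; do not reject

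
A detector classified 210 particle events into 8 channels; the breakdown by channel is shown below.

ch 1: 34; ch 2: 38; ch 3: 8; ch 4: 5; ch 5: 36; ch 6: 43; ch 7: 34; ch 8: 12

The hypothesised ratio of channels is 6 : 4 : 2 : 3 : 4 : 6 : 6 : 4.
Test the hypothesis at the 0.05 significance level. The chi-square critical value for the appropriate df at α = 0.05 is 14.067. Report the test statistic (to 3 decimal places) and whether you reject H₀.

32.472; reject

Ratio total = 35. Expected counts: 210×6/35 = 36, 210×4/35 = 24, 210×2/35 = 12, 210×3/35 = 18, 210×4/35 = 24, 210×6/35 = 36, 210×6/35 = 36, 210×4/35 = 24.
χ² = (34−36)²/36 + (38−24)²/24 + (8−12)²/12 + (5−18)²/18 + (36−24)²/24 + (43−36)²/36 + (34−36)²/36 + (12−24)²/24
   = 0.1111 + 8.1667 + 1.3333 + 9.3889 + 6.0000 + 1.3611 + 0.1111 + 6.0000
Sum = 32.472
df = 7. Since 32.472 > 14.067, we reject H₀.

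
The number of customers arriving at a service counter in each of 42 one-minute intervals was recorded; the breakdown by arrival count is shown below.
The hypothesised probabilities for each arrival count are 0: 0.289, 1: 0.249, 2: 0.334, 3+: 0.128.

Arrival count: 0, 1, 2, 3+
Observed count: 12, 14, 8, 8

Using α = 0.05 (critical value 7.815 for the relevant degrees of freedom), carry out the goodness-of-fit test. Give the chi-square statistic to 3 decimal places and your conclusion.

Expected counts E_i = n·p_i: 42×0.289 = 12.138, 42×0.249 = 10.458, 42×0.334 = 14.028, 42×0.128 = 5.376.
cat         O        E   (O−E)²/E
0          12   12.138     0.0016
1          14   10.458     1.1996
2           8   14.028     2.5903
3+          8    5.376     1.2808
Sum = 5.072
df = 3. Since 5.072 < 7.815, we do not reject H₀.

5.072; do not reject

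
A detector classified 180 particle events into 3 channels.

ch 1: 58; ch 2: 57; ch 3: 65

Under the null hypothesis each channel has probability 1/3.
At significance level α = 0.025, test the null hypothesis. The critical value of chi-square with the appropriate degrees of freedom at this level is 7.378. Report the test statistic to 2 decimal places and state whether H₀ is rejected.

0.63; do not reject

Under H₀ each category has probability 1/3, so each expected count is 180/3 = 60.
cat         O        E   (O−E)²/E
ch 1       58       60      0.067
ch 2       57       60      0.150
ch 3       65       60      0.417
Sum = 0.63
df = 2. Since 0.63 < 7.378, we do not reject H₀.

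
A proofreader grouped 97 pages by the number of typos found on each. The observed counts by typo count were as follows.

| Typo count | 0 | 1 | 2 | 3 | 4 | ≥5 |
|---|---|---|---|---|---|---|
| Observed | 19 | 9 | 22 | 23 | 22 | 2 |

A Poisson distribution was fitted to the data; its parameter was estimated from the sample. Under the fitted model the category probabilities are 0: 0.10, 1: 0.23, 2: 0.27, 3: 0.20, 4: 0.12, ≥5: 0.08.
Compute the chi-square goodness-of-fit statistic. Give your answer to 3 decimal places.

31.692

Expected counts E_i = n·p_i: 97×0.10 = 9.7, 97×0.23 = 22.31, 97×0.27 = 26.19, 97×0.20 = 19.4, 97×0.12 = 11.64, 97×0.08 = 7.76.
χ² = (19−9.7)²/9.7 + (9−22.31)²/22.31 + (22−26.19)²/26.19 + (23−19.4)²/19.4 + (22−11.64)²/11.64 + (2−7.76)²/7.76
   = 8.9165 + 7.9407 + 0.6703 + 0.6680 + 9.2208 + 4.2755
Sum = 31.692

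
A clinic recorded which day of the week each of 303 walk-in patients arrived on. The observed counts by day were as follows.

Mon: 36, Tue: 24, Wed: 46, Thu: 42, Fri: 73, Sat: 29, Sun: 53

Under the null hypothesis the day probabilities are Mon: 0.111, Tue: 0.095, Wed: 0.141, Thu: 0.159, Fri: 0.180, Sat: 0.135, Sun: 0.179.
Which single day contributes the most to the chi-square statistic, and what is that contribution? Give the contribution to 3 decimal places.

Expected counts E_i = n·p_i: 303×0.111 = 33.633, 303×0.095 = 28.785, 303×0.141 = 42.723, 303×0.159 = 48.177, 303×0.180 = 54.54, 303×0.135 = 40.905, 303×0.179 = 54.237.
cat         O        E   (O−E)²/E
Mon        36   33.633     0.1666
Tue        24   28.785     0.7954
Wed        46   42.723     0.2514
Thu        42   48.177     0.7920
Fri        73    54.54     6.2481
Sat        29   40.905     3.4648
Sun        53   54.237     0.0282
The largest term is for Fri: 6.248.

Fri, 6.248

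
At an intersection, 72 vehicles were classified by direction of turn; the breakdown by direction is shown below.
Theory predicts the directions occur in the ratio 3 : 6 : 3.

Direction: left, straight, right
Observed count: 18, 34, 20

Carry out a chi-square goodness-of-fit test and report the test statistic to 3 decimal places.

0.333

Ratio total = 12. Expected counts: 72×3/12 = 18, 72×6/12 = 36, 72×3/12 = 18.
χ² = (18−18)²/18 + (34−36)²/36 + (20−18)²/18
   = 0.0000 + 0.1111 + 0.2222
Sum = 0.333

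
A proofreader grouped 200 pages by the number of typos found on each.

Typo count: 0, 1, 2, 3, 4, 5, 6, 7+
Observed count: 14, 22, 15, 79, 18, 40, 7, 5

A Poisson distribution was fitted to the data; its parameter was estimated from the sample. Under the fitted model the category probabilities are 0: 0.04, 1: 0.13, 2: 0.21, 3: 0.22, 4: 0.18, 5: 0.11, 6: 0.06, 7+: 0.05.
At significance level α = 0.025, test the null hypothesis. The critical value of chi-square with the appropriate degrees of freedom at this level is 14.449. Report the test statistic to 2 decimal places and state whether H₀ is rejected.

Expected counts E_i = n·p_i: 200×0.04 = 8, 200×0.13 = 26, 200×0.21 = 42, 200×0.22 = 44, 200×0.18 = 36, 200×0.11 = 22, 200×0.06 = 12, 200×0.05 = 10.
χ² = (14−8)²/8 + (22−26)²/26 + (15−42)²/42 + (79−44)²/44 + (18−36)²/36 + (40−22)²/22 + (7−12)²/12 + (5−10)²/10
   = 4.500 + 0.615 + 17.357 + 27.841 + 9.000 + 14.727 + 2.083 + 2.500
Sum = 78.62
df = 6. Since 78.62 > 14.449, we reject H₀.

78.62; reject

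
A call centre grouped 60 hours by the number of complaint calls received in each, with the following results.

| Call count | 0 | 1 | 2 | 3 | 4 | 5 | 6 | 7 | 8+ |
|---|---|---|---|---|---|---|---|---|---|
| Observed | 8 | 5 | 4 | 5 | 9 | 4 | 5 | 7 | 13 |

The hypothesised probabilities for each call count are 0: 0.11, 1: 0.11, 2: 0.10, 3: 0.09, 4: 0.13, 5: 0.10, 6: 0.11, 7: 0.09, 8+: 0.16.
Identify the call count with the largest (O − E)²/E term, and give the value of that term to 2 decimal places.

Expected counts E_i = n·p_i: 60×0.11 = 6.6, 60×0.11 = 6.6, 60×0.10 = 6, 60×0.09 = 5.4, 60×0.13 = 7.8, 60×0.10 = 6, 60×0.11 = 6.6, 60×0.09 = 5.4, 60×0.16 = 9.6.
cat         O        E   (O−E)²/E
0           8      6.6      0.297
1           5      6.6      0.388
2           4        6      0.667
3           5      5.4      0.030
4           9      7.8      0.185
5           4        6      0.667
6           5      6.6      0.388
7           7      5.4      0.474
8+         13      9.6      1.204
The largest term is for 8+: 1.20.

8+, 1.20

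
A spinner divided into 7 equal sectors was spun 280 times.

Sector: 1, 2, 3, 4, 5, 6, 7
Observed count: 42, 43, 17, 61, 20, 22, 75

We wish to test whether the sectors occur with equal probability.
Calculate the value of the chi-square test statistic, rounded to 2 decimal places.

Under H₀ each category has probability 1/7, so each expected count is 280/7 = 40.
1: (42 − 40)²/40 = 4/40 = 0.100
2: (43 − 40)²/40 = 9/40 = 0.225
3: (17 − 40)²/40 = 529/40 = 13.225
4: (61 − 40)²/40 = 441/40 = 11.025
5: (20 − 40)²/40 = 400/40 = 10.000
6: (22 − 40)²/40 = 324/40 = 8.100
7: (75 − 40)²/40 = 1225/40 = 30.625
Sum = 73.30

73.30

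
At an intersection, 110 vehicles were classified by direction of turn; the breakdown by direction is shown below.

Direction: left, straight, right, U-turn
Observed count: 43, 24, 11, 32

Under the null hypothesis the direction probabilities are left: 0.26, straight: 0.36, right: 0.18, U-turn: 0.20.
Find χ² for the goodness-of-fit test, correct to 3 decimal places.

Expected counts E_i = n·p_i: 110×0.26 = 28.6, 110×0.36 = 39.6, 110×0.18 = 19.8, 110×0.20 = 22.
cat           O        E   (O−E)²/E
left         43     28.6     7.2503
straight     24     39.6     6.1455
right        11     19.8     3.9111
U-turn       32       22     4.5455
Sum = 21.852

21.852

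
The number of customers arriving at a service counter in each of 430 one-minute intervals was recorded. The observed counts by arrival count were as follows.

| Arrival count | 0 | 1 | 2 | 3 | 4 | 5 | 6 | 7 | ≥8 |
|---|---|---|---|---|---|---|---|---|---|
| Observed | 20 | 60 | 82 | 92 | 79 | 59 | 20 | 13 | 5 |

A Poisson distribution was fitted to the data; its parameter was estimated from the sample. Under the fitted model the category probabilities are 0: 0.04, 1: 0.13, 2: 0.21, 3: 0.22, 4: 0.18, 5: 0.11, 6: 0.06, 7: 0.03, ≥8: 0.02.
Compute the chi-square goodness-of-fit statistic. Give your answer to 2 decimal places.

Expected counts E_i = n·p_i: 430×0.04 = 17.2, 430×0.13 = 55.9, 430×0.21 = 90.3, 430×0.22 = 94.6, 430×0.18 = 77.4, 430×0.11 = 47.3, 430×0.06 = 25.8, 430×0.03 = 12.9, 430×0.02 = 8.6.
0: (20 − 17.2)²/17.2 = 7.84/17.2 = 0.456
1: (60 − 55.9)²/55.9 = 16.81/55.9 = 0.301
2: (82 − 90.3)²/90.3 = 68.89/90.3 = 0.763
3: (92 − 94.6)²/94.6 = 6.76/94.6 = 0.071
4: (79 − 77.4)²/77.4 = 2.56/77.4 = 0.033
5: (59 − 47.3)²/47.3 = 136.89/47.3 = 2.894
6: (20 − 25.8)²/25.8 = 33.64/25.8 = 1.304
7: (13 − 12.9)²/12.9 = 0.01/12.9 = 0.001
≥8: (5 − 8.6)²/8.6 = 12.96/8.6 = 1.507
Sum = 7.33

7.33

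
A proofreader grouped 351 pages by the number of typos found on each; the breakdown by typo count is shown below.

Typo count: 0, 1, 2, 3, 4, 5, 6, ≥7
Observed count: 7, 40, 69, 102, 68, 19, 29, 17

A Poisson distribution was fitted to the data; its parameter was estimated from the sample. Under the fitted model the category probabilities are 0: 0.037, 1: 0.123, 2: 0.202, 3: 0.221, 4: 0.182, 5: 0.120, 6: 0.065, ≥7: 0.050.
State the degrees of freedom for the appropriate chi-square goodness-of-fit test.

6

There are k = 8 categories and 1 parameter estimated from the data, so df = 8 − 1 − 1 = 6.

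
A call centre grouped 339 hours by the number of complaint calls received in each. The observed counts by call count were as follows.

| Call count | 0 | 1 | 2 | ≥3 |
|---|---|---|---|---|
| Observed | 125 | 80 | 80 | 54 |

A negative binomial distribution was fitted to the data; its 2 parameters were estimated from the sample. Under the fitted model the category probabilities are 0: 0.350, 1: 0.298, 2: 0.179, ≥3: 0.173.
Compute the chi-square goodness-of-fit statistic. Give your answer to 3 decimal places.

11.233

Expected counts E_i = n·p_i: 339×0.350 = 118.65, 339×0.298 = 101.022, 339×0.179 = 60.681, 339×0.173 = 58.647.
0: (125 − 118.65)²/118.65 = 40.3225/118.65 = 0.3398
1: (80 − 101.022)²/101.022 = 441.924484/101.022 = 4.3745
2: (80 − 60.681)²/60.681 = 373.223761/60.681 = 6.1506
≥3: (54 − 58.647)²/58.647 = 21.594609/58.647 = 0.3682
Sum = 11.233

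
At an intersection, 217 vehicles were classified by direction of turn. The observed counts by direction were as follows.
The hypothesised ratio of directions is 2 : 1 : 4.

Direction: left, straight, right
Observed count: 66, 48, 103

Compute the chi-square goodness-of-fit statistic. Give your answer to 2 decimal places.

13.14

Ratio total = 7. Expected counts: 217×2/7 = 62, 217×1/7 = 31, 217×4/7 = 124.
cat           O        E   (O−E)²/E
left         66       62      0.258
straight     48       31      9.323
right       103      124      3.556
Sum = 13.14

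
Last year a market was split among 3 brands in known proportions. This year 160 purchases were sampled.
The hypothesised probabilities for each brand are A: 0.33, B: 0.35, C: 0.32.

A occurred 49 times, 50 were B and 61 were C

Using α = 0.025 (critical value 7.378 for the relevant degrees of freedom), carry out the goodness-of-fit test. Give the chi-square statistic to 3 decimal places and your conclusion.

Expected counts E_i = n·p_i: 160×0.33 = 52.8, 160×0.35 = 56, 160×0.32 = 51.2.
A: (49 − 52.8)²/52.8 = 14.44/52.8 = 0.2735
B: (50 − 56)²/56 = 36/56 = 0.6429
C: (61 − 51.2)²/51.2 = 96.04/51.2 = 1.8758
Sum = 2.792
df = 2. Since 2.792 < 7.378, we do not reject H₀.

2.792; do not reject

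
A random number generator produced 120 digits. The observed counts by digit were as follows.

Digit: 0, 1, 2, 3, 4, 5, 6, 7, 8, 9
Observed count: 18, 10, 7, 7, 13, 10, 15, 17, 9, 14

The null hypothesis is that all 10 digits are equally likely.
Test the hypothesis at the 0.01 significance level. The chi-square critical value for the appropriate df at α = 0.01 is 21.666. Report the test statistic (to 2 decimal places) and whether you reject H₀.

Expected count for each of the 10 categories: 120/10 = 12.
χ² = (18−12)²/12 + (10−12)²/12 + (7−12)²/12 + (7−12)²/12 + (13−12)²/12 + (10−12)²/12 + (15−12)²/12 + (17−12)²/12 + (9−12)²/12 + (14−12)²/12
   = 3.000 + 0.333 + 2.083 + 2.083 + 0.083 + 0.333 + 0.750 + 2.083 + 0.750 + 0.333
Sum = 11.83
df = 9. Since 11.83 < 21.666, we do not reject H₀.

11.83; do not reject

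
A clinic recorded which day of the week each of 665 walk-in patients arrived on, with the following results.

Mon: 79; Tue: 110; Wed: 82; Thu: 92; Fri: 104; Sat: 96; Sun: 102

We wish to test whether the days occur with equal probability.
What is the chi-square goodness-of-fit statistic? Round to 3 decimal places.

8.316

Expected count for each of the 7 categories: 665/7 = 95.
χ² = (79−95)²/95 + (110−95)²/95 + (82−95)²/95 + (92−95)²/95 + (104−95)²/95 + (96−95)²/95 + (102−95)²/95
   = 2.6947 + 2.3684 + 1.7789 + 0.0947 + 0.8526 + 0.0105 + 0.5158
Sum = 8.316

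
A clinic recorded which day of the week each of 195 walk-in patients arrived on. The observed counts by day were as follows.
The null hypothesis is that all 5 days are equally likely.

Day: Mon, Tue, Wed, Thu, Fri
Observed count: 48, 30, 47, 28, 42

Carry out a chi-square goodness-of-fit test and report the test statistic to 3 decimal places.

9.128

Expected count for each of the 5 categories: 195/5 = 39.
Mon: (48 − 39)²/39 = 81/39 = 2.0769
Tue: (30 − 39)²/39 = 81/39 = 2.0769
Wed: (47 − 39)²/39 = 64/39 = 1.6410
Thu: (28 − 39)²/39 = 121/39 = 3.1026
Fri: (42 − 39)²/39 = 9/39 = 0.2308
Sum = 9.128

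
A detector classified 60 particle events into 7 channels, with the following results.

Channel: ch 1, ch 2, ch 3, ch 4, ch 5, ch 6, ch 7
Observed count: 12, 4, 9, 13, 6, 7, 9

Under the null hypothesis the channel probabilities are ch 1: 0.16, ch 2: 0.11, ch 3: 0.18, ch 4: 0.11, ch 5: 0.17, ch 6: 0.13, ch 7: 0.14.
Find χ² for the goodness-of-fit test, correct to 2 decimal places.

9.98

Expected counts E_i = n·p_i: 60×0.16 = 9.6, 60×0.11 = 6.6, 60×0.18 = 10.8, 60×0.11 = 6.6, 60×0.17 = 10.2, 60×0.13 = 7.8, 60×0.14 = 8.4.
ch 1: (12 − 9.6)²/9.6 = 5.76/9.6 = 0.600
ch 2: (4 − 6.6)²/6.6 = 6.76/6.6 = 1.024
ch 3: (9 − 10.8)²/10.8 = 3.24/10.8 = 0.300
ch 4: (13 − 6.6)²/6.6 = 40.96/6.6 = 6.206
ch 5: (6 − 10.2)²/10.2 = 17.64/10.2 = 1.729
ch 6: (7 − 7.8)²/7.8 = 0.64/7.8 = 0.082
ch 7: (9 − 8.4)²/8.4 = 0.36/8.4 = 0.043
Sum = 9.98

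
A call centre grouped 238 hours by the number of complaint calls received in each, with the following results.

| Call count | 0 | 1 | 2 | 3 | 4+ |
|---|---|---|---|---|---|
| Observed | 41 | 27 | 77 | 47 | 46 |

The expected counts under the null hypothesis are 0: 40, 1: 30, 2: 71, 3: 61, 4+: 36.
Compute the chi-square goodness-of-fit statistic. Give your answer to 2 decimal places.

6.82

0: (41 − 40)²/40 = 1/40 = 0.025
1: (27 − 30)²/30 = 9/30 = 0.300
2: (77 − 71)²/71 = 36/71 = 0.507
3: (47 − 61)²/61 = 196/61 = 3.213
4+: (46 − 36)²/36 = 100/36 = 2.778
Sum = 6.82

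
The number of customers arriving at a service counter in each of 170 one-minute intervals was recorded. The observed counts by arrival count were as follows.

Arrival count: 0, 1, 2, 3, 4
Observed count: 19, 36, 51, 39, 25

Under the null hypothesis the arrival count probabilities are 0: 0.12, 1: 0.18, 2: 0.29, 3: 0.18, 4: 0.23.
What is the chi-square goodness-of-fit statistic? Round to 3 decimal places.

8.498

Expected counts E_i = n·p_i: 170×0.12 = 20.4, 170×0.18 = 30.6, 170×0.29 = 49.3, 170×0.18 = 30.6, 170×0.23 = 39.1.
χ² = (19−20.4)²/20.4 + (36−30.6)²/30.6 + (51−49.3)²/49.3 + (39−30.6)²/30.6 + (25−39.1)²/39.1
   = 0.0961 + 0.9529 + 0.0586 + 2.3059 + 5.0847
Sum = 8.498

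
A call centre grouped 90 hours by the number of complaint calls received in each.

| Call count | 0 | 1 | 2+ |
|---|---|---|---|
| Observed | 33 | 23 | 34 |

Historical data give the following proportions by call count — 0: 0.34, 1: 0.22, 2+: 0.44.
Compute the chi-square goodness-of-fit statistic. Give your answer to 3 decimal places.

Expected counts E_i = n·p_i: 90×0.34 = 30.6, 90×0.22 = 19.8, 90×0.44 = 39.6.
0: (33 − 30.6)²/30.6 = 5.76/30.6 = 0.1882
1: (23 − 19.8)²/19.8 = 10.24/19.8 = 0.5172
2+: (34 − 39.6)²/39.6 = 31.36/39.6 = 0.7919
Sum = 1.497

1.497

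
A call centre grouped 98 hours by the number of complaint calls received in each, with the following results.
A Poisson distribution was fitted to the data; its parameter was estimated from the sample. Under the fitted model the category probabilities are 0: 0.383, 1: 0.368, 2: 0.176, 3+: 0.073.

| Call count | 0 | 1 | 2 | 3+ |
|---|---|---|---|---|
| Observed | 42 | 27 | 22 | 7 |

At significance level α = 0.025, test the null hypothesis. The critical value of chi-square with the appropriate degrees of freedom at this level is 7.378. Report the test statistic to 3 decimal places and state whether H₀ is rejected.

Expected counts E_i = n·p_i: 98×0.383 = 37.534, 98×0.368 = 36.064, 98×0.176 = 17.248, 98×0.073 = 7.154.
0: (42 − 37.534)²/37.534 = 19.945156/37.534 = 0.5314
1: (27 − 36.064)²/36.064 = 82.156096/36.064 = 2.2781
2: (22 − 17.248)²/17.248 = 22.581504/17.248 = 1.3092
3+: (7 − 7.154)²/7.154 = 0.023716/7.154 = 0.0033
Sum = 4.122
df = 2. Since 4.122 < 7.378, we do not reject H₀.

4.122; do not reject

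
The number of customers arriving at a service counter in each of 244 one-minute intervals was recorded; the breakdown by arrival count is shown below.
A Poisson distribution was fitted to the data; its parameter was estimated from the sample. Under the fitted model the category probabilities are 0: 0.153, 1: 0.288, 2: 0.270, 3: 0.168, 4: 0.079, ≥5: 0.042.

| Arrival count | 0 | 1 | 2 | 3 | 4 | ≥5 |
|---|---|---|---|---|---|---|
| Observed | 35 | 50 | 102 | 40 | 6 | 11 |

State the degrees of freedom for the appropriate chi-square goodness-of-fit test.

4

There are k = 6 categories and 1 parameter estimated from the data, so df = 6 − 1 − 1 = 4.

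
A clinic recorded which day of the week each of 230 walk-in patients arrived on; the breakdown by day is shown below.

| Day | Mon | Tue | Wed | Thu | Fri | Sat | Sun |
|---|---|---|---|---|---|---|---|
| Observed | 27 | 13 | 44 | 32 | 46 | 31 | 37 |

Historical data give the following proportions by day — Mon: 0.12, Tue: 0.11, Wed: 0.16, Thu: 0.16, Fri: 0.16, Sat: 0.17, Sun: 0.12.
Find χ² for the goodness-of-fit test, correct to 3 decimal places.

Expected counts E_i = n·p_i: 230×0.12 = 27.6, 230×0.11 = 25.3, 230×0.16 = 36.8, 230×0.16 = 36.8, 230×0.16 = 36.8, 230×0.17 = 39.1, 230×0.12 = 27.6.
cat         O        E   (O−E)²/E
Mon        27     27.6     0.0130
Tue        13     25.3     5.9798
Wed        44     36.8     1.4087
Thu        32     36.8     0.6261
Fri        46     36.8     2.3000
Sat        31     39.1     1.6780
Sun        37     27.6     3.2014
Sum = 15.207

15.207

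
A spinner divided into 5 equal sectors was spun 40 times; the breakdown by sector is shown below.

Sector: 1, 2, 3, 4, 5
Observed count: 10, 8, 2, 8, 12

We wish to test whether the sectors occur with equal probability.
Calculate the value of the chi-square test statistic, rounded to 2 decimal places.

Under H₀ each category has probability 1/5, so each expected count is 40/5 = 8.
1: (10 − 8)²/8 = 4/8 = 0.500
2: (8 − 8)²/8 = 0/8 = 0.000
3: (2 − 8)²/8 = 36/8 = 4.500
4: (8 − 8)²/8 = 0/8 = 0.000
5: (12 − 8)²/8 = 16/8 = 2.000
Sum = 7.00

7.00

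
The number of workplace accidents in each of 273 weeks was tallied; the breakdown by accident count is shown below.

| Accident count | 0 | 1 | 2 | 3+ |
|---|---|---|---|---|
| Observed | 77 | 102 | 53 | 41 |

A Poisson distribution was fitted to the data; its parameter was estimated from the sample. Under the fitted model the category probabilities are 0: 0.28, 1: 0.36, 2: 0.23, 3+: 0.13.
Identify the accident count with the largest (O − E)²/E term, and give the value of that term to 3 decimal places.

2, 1.526

Expected counts E_i = n·p_i: 273×0.28 = 76.44, 273×0.36 = 98.28, 273×0.23 = 62.79, 273×0.13 = 35.49.
cat         O        E   (O−E)²/E
0          77    76.44     0.0041
1         102    98.28     0.1408
2          53    62.79     1.5264
3+         41    35.49     0.8555
The largest term is for 2: 1.526.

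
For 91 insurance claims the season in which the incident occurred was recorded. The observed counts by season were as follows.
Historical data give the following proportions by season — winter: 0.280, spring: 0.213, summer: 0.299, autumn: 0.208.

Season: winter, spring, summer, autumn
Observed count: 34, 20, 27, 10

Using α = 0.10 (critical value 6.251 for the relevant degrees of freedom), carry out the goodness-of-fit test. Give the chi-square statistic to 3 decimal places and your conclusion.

7.081; reject

Expected counts E_i = n·p_i: 91×0.280 = 25.48, 91×0.213 = 19.383, 91×0.299 = 27.209, 91×0.208 = 18.928.
winter: (34 − 25.48)²/25.48 = 72.5904/25.48 = 2.8489
spring: (20 − 19.383)²/19.383 = 0.380689/19.383 = 0.0196
summer: (27 − 27.209)²/27.209 = 0.043681/27.209 = 0.0016
autumn: (10 − 18.928)²/18.928 = 79.709184/18.928 = 4.2112
Sum = 7.081
df = 3. Since 7.081 > 6.251, we reject H₀.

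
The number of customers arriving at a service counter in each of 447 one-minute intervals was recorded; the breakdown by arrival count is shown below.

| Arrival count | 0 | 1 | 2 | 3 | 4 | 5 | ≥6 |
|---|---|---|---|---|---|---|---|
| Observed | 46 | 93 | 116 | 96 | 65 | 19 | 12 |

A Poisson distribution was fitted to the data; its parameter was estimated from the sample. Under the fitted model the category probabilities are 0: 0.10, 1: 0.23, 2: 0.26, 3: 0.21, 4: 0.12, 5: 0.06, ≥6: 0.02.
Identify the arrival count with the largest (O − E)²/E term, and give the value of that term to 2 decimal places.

4, 2.41

Expected counts E_i = n·p_i: 447×0.10 = 44.7, 447×0.23 = 102.81, 447×0.26 = 116.22, 447×0.21 = 93.87, 447×0.12 = 53.64, 447×0.06 = 26.82, 447×0.02 = 8.94.
cat         O        E   (O−E)²/E
0          46     44.7      0.038
1          93   102.81      0.936
2         116   116.22      0.000
3          96    93.87      0.048
4          65    53.64      2.406
5          19    26.82      2.280
≥6         12     8.94      1.047
The largest term is for 4: 2.41.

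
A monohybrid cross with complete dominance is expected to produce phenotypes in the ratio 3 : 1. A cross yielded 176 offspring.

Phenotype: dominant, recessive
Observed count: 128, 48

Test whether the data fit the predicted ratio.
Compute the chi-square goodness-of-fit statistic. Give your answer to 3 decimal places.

0.485

Ratio total = 4. Expected counts: 176×3/4 = 132, 176×1/4 = 44.
χ² = (128−132)²/132 + (48−44)²/44
   = 0.1212 + 0.3636
Sum = 0.485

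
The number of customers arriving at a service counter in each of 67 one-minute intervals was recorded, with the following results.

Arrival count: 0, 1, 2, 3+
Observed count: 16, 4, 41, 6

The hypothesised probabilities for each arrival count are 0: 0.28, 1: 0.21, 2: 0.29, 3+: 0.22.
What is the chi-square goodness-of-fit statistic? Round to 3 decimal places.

Expected counts E_i = n·p_i: 67×0.28 = 18.76, 67×0.21 = 14.07, 67×0.29 = 19.43, 67×0.22 = 14.74.
χ² = (16−18.76)²/18.76 + (4−14.07)²/14.07 + (41−19.43)²/19.43 + (6−14.74)²/14.74
   = 0.4061 + 7.2072 + 23.9457 + 5.1823
Sum = 36.741

36.741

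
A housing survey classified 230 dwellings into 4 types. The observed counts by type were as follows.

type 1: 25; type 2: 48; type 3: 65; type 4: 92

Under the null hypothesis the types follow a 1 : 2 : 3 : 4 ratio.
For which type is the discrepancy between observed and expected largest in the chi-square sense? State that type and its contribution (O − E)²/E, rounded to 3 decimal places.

Ratio total = 10. Expected counts: 230×1/10 = 23, 230×2/10 = 46, 230×3/10 = 69, 230×4/10 = 92.
type 1: (25 − 23)²/23 = 4/23 = 0.1739
type 2: (48 − 46)²/46 = 4/46 = 0.0870
type 3: (65 − 69)²/69 = 16/69 = 0.2319
type 4: (92 − 92)²/92 = 0/92 = 0.0000
The largest term is for type 3: 0.232.

type 3, 0.232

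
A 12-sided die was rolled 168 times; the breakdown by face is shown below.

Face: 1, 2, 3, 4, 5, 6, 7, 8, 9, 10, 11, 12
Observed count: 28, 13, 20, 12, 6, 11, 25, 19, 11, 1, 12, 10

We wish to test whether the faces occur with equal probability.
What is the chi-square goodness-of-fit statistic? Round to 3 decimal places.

46.714

Under H₀ each category has probability 1/12, so each expected count is 168/12 = 14.
χ² = (28−14)²/14 + (13−14)²/14 + (20−14)²/14 + (12−14)²/14 + (6−14)²/14 + (11−14)²/14 + (25−14)²/14 + (19−14)²/14 + (11−14)²/14 + (1−14)²/14 + (12−14)²/14 + (10−14)²/14
   = 14.0000 + 0.0714 + 2.5714 + 0.2857 + 4.5714 + 0.6429 + 8.6429 + 1.7857 + 0.6429 + 12.0714 + 0.2857 + 1.1429
Sum = 46.714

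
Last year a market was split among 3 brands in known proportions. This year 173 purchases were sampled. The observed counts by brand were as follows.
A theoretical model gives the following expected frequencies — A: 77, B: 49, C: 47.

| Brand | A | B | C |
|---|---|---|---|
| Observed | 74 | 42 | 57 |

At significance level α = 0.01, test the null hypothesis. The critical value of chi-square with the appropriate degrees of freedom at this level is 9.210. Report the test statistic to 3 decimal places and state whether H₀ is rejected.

A: (74 − 77)²/77 = 9/77 = 0.1169
B: (42 − 49)²/49 = 49/49 = 1.0000
C: (57 − 47)²/47 = 100/47 = 2.1277
Sum = 3.245
df = 2. Since 3.245 < 9.210, we do not reject H₀.

3.245; do not reject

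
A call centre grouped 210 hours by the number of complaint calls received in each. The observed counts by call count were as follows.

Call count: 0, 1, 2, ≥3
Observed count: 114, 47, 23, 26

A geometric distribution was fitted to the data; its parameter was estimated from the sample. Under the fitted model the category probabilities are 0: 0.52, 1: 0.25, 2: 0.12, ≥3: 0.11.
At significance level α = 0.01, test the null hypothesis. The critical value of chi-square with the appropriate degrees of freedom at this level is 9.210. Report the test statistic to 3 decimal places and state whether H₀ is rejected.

Expected counts E_i = n·p_i: 210×0.52 = 109.2, 210×0.25 = 52.5, 210×0.12 = 25.2, 210×0.11 = 23.1.
cat         O        E   (O−E)²/E
0         114    109.2     0.2110
1          47     52.5     0.5762
2          23     25.2     0.1921
≥3         26     23.1     0.3641
Sum = 1.343
df = 2. Since 1.343 < 9.210, we do not reject H₀.

1.343; do not reject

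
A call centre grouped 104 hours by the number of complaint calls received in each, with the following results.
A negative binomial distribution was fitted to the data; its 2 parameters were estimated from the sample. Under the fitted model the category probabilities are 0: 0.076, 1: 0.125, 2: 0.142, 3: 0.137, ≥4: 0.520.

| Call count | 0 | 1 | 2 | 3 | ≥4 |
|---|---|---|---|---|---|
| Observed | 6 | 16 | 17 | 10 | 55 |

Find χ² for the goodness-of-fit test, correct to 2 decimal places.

2.77

Expected counts E_i = n·p_i: 104×0.076 = 7.904, 104×0.125 = 13, 104×0.142 = 14.768, 104×0.137 = 14.248, 104×0.520 = 54.08.
cat         O        E   (O−E)²/E
0           6    7.904      0.459
1          16       13      0.692
2          17   14.768      0.337
3          10   14.248      1.267
≥4         55    54.08      0.016
Sum = 2.77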